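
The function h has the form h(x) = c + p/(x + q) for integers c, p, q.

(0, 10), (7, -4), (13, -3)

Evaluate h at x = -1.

(h(x) − c)(x + q) = p for each data point; the three points give a linear system in c and q, then p follows.
Solving: c = -2, q = -1, p = -12, so h(x) = -2 − 12/(x − 1).
Then h(-1) = -2 − 12/(-2) = 4.

4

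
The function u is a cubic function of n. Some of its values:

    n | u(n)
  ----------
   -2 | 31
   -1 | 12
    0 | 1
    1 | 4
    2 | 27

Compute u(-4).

69

Write u(n) = an³ + bn² + cn + d; the 5 given values yield a linear system in the 4 coefficients.
Solving, u(n) = n³ + 7n² - 5n + 1.
Then u(-4) = 69.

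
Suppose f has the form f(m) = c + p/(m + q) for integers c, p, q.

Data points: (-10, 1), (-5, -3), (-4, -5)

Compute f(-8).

(f(m) − c)(m + q) = p for each data point; the three points give a linear system in c and q, then p follows.
Solving: c = 5, q = 0, p = 40, so f(m) = 5 + 40/(m + 0).
Then f(-8) = 5 + 40/(-8) = 0.

0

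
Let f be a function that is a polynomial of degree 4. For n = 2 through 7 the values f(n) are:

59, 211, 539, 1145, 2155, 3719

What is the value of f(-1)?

First differences: 152, 328, 606, 1010, 1564. Second differences: 176, 278, 404, 554. Third differences: 102, 126, 150. Fourth differences: 24, 24.
Level-4 differences are constant, so f has degree 4.
Fitting a degree-4 polynomial gives f(n) = n^4 + 3n³ + 6n² - 5.
Then f(-1) = -1.

-1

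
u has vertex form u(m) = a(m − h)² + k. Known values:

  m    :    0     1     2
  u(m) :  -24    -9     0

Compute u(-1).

-45

First differences 15, 9; second difference -6 = 2a, so a = -3.
Expanding, the m-coefficient is −2ah = 6h; matching it to the data gives h = 3, and then k = 3.
So u(m) = -3(m − 3)² + 3.
u(-1) = -3·(-4)² + 3 = -45.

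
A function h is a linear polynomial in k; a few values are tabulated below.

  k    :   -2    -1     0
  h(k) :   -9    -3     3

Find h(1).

9

First differences: 6, 6.
Level-1 differences are constant, so h has degree 1.
Fitting a degree-1 polynomial gives h(k) = 6k + 3.
Then h(1) = 9.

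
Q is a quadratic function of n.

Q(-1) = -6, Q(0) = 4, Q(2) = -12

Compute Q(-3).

-62

Write Q(n) = an² + bn + c; the 3 given values yield a linear system in the 3 coefficients.
Solving, Q(n) = -6n² + 4n + 4.
Then Q(-3) = -62.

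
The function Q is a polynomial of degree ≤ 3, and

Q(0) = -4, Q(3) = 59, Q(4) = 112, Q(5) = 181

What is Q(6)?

266

Write Q(x) = ax³ + bx² + cx + d; the 4 given values yield a linear system in the 4 coefficients.
Solving, the leading coefficient vanishes, and Q(x) = 8x² - 3x - 4.
Then Q(6) = 266.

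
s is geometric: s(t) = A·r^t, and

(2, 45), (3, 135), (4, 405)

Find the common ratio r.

Consecutive ratio: 135/45 = 3, and 405/135 = 3, so r = 3.
Then A·3^2 = 45 gives A = 5, and s(t) = 5·3^t.

3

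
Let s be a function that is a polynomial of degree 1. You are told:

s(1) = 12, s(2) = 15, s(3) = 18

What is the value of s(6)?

27

First differences: 3, 3.
Level-1 differences are constant, so s has degree 1.
Fitting a degree-1 polynomial gives s(t) = 3t + 9.
Then s(6) = 27.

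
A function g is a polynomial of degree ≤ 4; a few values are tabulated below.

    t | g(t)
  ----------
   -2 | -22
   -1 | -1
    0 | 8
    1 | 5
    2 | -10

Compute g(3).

-37

First differences: 21, 9, -3, -15. Second differences: -12, -12, -12.
Level-2 differences are constant, so g has degree 2.
Fitting a degree-2 polynomial gives g(t) = -6t² + 3t + 8.
Then g(3) = -37.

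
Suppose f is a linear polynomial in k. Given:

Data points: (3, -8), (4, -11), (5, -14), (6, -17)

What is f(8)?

Write f(k) = ak + b; the 4 given values yield a linear system in the 2 coefficients.
Solving, f(k) = -3k + 1.
Then f(8) = -23.

-23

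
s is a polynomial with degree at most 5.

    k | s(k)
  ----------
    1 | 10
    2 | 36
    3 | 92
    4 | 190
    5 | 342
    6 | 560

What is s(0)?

Write s(k) = ak^5 + bk^4 + ck³ + dk² + ek + p; the 6 given values yield a linear system in the 6 coefficients.
Solving, the top 2 coefficients vanish, and s(k) = 2k³ + 3k² + 3k + 2.
Then s(0) = 2.

2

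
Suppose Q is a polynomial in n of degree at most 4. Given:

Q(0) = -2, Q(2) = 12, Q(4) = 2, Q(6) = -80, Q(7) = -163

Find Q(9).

-443

Write Q(n) = an^4 + bn³ + cn² + dn + e; the 5 given values yield a linear system in the 5 coefficients.
Solving, the leading coefficient vanishes, and Q(n) = -n³ + 3n² + 5n - 2.
Then Q(9) = -443.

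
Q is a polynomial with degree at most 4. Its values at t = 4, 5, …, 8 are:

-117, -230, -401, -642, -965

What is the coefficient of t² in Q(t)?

1

First differences: -113, -171, -241, -323. Second differences: -58, -70, -82. Third differences: -12, -12.
Level-3 differences are constant, so Q has degree 3.
Fitting a degree-3 polynomial gives Q(t) = -2t³ + t² - 5.
The coefficient of t² is 1.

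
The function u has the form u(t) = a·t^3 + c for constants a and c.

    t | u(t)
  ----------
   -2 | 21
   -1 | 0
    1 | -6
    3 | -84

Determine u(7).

From u(-2) = 21 and u(-1) = 0: -8a + c = 21 and -1a + c = 0.
Subtracting: 7a = -21, so a = -3; then c = 21 − (-3)·(-8) = -3.
So u(t) = -3t³ − 3, and u(7) = -1032.

-1032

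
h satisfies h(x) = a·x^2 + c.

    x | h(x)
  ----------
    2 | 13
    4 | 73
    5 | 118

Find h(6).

From h(2) = 13 and h(4) = 73: 4a + c = 13 and 16a + c = 73.
Subtracting: 12a = 60, so a = 5; then c = 13 − 5·4 = -7.
So h(x) = 5x² − 7, and h(6) = 173.

173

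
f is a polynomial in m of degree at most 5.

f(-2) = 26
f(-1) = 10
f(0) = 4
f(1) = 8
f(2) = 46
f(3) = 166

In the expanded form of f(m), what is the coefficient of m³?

2

First differences: -16, -6, 4, 38, 120. Second differences: 10, 10, 34, 82. Third differences: 0, 24, 48. Fourth differences: 24, 24.
Level-4 differences are constant, so f has degree 4.
Fitting a degree-4 polynomial gives f(m) = m^4 + 2m³ + 4m² - 3m + 4.
The coefficient of m³ is 2.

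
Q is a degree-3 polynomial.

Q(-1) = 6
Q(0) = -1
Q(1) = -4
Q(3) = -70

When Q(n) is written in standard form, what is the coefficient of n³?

Write Q(n) = an³ + bn² + cn + d; the 4 given values yield a linear system in the 4 coefficients.
Solving, Q(n) = -3n³ + 2n² - 2n - 1.
The coefficient of n³ is -3.

-3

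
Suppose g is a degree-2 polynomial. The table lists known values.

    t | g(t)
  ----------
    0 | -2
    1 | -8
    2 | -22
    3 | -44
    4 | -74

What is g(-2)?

-14

Write g(t) = at² + bt + c; the 5 given values yield a linear system in the 3 coefficients.
Solving, g(t) = -4t² - 2t - 2.
Then g(-2) = -14.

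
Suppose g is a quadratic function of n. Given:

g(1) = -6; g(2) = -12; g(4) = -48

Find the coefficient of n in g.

6

Write g(n) = an² + bn + c; the 3 given values yield a linear system in the 3 coefficients.
Solving, g(n) = -4n² + 6n - 8.
The coefficient of n is 6.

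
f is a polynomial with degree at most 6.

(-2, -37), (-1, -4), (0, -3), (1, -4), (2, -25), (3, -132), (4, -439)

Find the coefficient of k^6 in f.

0

First differences: 33, 1, -1, -21, -107, -307. Second differences: -32, -2, -20, -86, -200. Third differences: 30, -18, -66, -114. Fourth differences: -48, -48, -48.
Level-4 differences are constant, so f has degree 4.
Fitting a degree-4 polynomial gives f(k) = -2k^4 + k³ + k² - k - 3.
The coefficient of k^6 is 0.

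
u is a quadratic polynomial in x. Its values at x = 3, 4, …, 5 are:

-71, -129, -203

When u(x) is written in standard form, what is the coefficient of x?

-2

Write u(x) = ax² + bx + c; the 3 given values yield a linear system in the 3 coefficients.
Solving, u(x) = -8x² - 2x + 7.
The coefficient of x is -2.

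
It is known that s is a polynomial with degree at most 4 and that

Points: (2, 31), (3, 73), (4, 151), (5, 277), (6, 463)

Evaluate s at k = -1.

First differences: 42, 78, 126, 186. Second differences: 36, 48, 60. Third differences: 12, 12.
Level-3 differences are constant, so s has degree 3.
Fitting a degree-3 polynomial gives s(k) = 2k³ + 4k + 7.
Then s(-1) = 1.

1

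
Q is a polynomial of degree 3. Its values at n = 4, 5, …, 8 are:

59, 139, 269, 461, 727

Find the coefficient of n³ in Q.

2

First differences: 80, 130, 192, 266. Second differences: 50, 62, 74. Third differences: 12, 12.
Level-3 differences are constant, so Q has degree 3.
Fitting a degree-3 polynomial gives Q(n) = 2n³ - 5n² + 3n - 1.
The coefficient of n³ is 2.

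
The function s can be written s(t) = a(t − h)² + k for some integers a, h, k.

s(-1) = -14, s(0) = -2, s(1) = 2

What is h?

First differences 12, 4; second difference -8 = 2a, so a = -4.
Expanding, the t-coefficient is −2ah = 8h; matching it to the data gives h = 1, and then k = 2.
So s(t) = -4(t − 1)² + 2.
Hence h = 1.

1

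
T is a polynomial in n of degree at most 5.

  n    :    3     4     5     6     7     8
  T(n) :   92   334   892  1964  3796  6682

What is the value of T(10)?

First differences: 242, 558, 1072, 1832, 2886. Second differences: 316, 514, 760, 1054. Third differences: 198, 246, 294. Fourth differences: 48, 48.
Level-4 differences are constant, so T has degree 4.
Fitting a degree-4 polynomial gives T(n) = 2n^4 - 3n³ + 3n + 2.
Then T(10) = 17032.

17032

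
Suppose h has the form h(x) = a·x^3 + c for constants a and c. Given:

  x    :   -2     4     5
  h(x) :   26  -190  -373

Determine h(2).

From h(-2) = 26 and h(4) = -190: -8a + c = 26 and 64a + c = -190.
Subtracting: 72a = -216, so a = -3; then c = 26 − (-3)·(-8) = 2.
So h(x) = -3x³ + 2, and h(2) = -22.

-22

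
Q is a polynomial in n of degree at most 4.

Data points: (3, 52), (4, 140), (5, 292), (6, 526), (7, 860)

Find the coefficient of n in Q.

5

First differences: 88, 152, 234, 334. Second differences: 64, 82, 100. Third differences: 18, 18.
Level-3 differences are constant, so Q has degree 3.
Fitting a degree-3 polynomial gives Q(n) = 3n³ - 4n² + 5n - 8.
The coefficient of n is 5.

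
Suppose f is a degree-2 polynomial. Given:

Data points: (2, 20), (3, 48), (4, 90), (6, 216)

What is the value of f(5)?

146

Write f(m) = am² + bm + c; the 4 given values yield a linear system in the 3 coefficients.
Solving, f(m) = 7m² - 7m + 6.
Then f(5) = 146.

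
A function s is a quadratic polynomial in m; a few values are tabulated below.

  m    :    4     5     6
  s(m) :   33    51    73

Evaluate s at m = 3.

Write s(m) = am² + bm + c; the 3 given values yield a linear system in the 3 coefficients.
Solving, s(m) = 2m² + 1.
Then s(3) = 19.

19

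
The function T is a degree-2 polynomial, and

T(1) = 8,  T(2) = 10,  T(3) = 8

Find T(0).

2

Write T(m) = am² + bm + c; the 3 given values yield a linear system in the 3 coefficients.
Solving, T(m) = -2m² + 8m + 2.
Then T(0) = 2.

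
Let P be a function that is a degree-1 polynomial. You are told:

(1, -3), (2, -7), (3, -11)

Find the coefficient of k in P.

First differences: -4, -4.
Level-1 differences are constant, so P has degree 1.
Fitting a degree-1 polynomial gives P(k) = -4k + 1.
The coefficient of k is -4.

-4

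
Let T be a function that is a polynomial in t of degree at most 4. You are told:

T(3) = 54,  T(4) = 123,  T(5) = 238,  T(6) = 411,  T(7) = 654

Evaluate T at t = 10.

First differences: 69, 115, 173, 243. Second differences: 46, 58, 70. Third differences: 12, 12.
Level-3 differences are constant, so T has degree 3.
Fitting a degree-3 polynomial gives T(t) = 2t³ - t² + 2t + 3.
Then T(10) = 1923.

1923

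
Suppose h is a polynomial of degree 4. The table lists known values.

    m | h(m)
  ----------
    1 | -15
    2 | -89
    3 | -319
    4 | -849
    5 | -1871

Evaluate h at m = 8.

-10529

Write h(m) = am^4 + bm³ + cm² + dm + e; the 5 given values yield a linear system in the 5 coefficients.
Solving, h(m) = -2m^4 - 4m³ - 4m² - 4m - 1.
Then h(8) = -10529.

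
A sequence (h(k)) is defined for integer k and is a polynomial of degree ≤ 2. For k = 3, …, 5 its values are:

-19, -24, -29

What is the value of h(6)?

First differences: -5, -5.
Level-1 differences are constant, so h has degree 1.
Fitting a degree-1 polynomial gives h(k) = -5k - 4.
Then h(6) = -34.

-34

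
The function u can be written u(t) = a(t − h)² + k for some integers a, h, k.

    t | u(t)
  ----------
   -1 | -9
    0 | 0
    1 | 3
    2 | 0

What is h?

First differences 9, 3, -3; second difference -6 = 2a, so a = -3.
Expanding, the t-coefficient is −2ah = 6h; matching it to the data gives h = 1, and then k = 3.
So u(t) = -3(t − 1)² + 3.
Hence h = 1.

1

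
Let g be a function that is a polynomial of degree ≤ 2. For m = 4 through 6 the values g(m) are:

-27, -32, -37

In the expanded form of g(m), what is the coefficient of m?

-5

First differences: -5, -5.
Level-1 differences are constant, so g has degree 1.
Fitting a degree-1 polynomial gives g(m) = -5m - 7.
The coefficient of m is -5.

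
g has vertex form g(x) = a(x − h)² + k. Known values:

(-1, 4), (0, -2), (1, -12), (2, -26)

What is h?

First differences -6, -10, -14; second difference -4 = 2a, so a = -2.
Expanding, the x-coefficient is −2ah = 4h; matching it to the data gives h = -2, and then k = 6.
So g(x) = -2(x + 2)² + 6.
Hence h = -2.

-2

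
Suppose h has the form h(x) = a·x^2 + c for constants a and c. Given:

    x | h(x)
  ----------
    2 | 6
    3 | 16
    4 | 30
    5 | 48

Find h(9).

160

From h(2) = 6 and h(3) = 16: 4a + c = 6 and 9a + c = 16.
Subtracting: 5a = 10, so a = 2; then c = 6 − 2·4 = -2.
So h(x) = 2x² − 2, and h(9) = 160.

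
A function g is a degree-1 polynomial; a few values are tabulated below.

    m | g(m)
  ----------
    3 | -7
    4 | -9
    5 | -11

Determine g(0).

-1

First differences: -2, -2.
Level-1 differences are constant, so g has degree 1.
Fitting a degree-1 polynomial gives g(m) = -2m - 1.
Then g(0) = -1.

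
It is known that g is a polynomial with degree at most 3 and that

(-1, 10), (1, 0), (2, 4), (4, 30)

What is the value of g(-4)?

70

Write g(m) = am³ + bm² + cm + d; the 4 given values yield a linear system in the 4 coefficients.
Solving, the leading coefficient vanishes, and g(m) = 3m² - 5m + 2.
Then g(-4) = 70.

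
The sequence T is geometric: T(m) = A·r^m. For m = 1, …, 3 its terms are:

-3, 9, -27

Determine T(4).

81

Consecutive ratio: 9/(-3) = -3, and -27/9 = -3, so r = -3.
Then A·(-3)^1 = -3 gives A = 1, and T(m) = 1·(-3)^m.
T(4) = 1·(-3)^4 = 81.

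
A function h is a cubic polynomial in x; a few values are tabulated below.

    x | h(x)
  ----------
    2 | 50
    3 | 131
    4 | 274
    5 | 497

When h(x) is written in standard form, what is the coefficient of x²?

4

Write h(x) = ax³ + bx² + cx + d; the 4 given values yield a linear system in the 4 coefficients.
Solving, h(x) = 3x³ + 4x² + 4x + 2.
The coefficient of x² is 4.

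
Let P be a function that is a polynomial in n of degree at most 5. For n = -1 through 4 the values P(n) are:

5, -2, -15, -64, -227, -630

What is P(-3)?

First differences: -7, -13, -49, -163, -403. Second differences: -6, -36, -114, -240. Third differences: -30, -78, -126. Fourth differences: -48, -48.
Level-4 differences are constant, so P has degree 4.
Fitting a degree-4 polynomial gives P(n) = -2n^4 - n³ - n² - 9n - 2.
Then P(-3) = -119.

-119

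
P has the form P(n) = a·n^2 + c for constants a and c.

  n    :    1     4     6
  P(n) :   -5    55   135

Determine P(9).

315

From P(1) = -5 and P(4) = 55: 1a + c = -5 and 16a + c = 55.
Subtracting: 15a = 60, so a = 4; then c = -5 − 4·1 = -9.
So P(n) = 4n² − 9, and P(9) = 315.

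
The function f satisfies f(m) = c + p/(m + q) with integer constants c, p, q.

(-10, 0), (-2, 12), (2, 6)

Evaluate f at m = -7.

(f(m) − c)(m + q) = p for each data point; the three points give a linear system in c and q, then p follows.
Solving: c = 3, q = 4, p = 18, so f(m) = 3 + 18/(m + 4).
Then f(-7) = 3 + 18/(-3) = -3.

-3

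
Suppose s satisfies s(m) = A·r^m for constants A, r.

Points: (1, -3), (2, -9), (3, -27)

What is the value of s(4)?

Consecutive ratio: -9/(-3) = 3, and -27/(-9) = 3, so r = 3.
Then A·3^1 = -3 gives A = -1, and s(m) = -1·3^m.
s(4) = -1·3^4 = -81.

-81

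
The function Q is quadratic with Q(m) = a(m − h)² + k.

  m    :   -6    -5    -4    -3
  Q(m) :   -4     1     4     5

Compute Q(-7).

-11

First differences 5, 3, 1; second difference -2 = 2a, so a = -1.
Expanding, the m-coefficient is −2ah = 2h; matching it to the data gives h = -3, and then k = 5.
So Q(m) = -1(m + 3)² + 5.
Q(-7) = -1·(-4)² + 5 = -11.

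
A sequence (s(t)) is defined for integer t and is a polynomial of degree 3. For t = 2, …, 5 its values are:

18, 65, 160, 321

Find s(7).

Write s(t) = at³ + bt² + ct + d; the 4 given values yield a linear system in the 4 coefficients.
Solving, s(t) = 3t³ - 3t² + 5t - 4.
Then s(7) = 913.

913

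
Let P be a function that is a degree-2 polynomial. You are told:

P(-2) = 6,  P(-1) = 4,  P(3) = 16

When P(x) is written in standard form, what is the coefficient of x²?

1

Write P(x) = ax² + bx + c; the 3 given values yield a linear system in the 3 coefficients.
Solving, P(x) = x² + x + 4.
The coefficient of x² is 1.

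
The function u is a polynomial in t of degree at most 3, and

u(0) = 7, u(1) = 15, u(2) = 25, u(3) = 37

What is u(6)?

85

First differences: 8, 10, 12. Second differences: 2, 2.
Level-2 differences are constant, so u has degree 2.
Fitting a degree-2 polynomial gives u(t) = t² + 7t + 7.
Then u(6) = 85.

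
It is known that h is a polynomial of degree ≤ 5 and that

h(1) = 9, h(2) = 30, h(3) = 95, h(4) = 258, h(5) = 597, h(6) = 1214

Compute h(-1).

3

First differences: 21, 65, 163, 339, 617. Second differences: 44, 98, 176, 278. Third differences: 54, 78, 102. Fourth differences: 24, 24.
Level-4 differences are constant, so h has degree 4.
Fitting a degree-4 polynomial gives h(x) = x^4 - x³ + 3x² + 4x + 2.
Then h(-1) = 3.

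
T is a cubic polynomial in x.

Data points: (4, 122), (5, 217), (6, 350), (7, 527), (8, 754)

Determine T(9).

1037

First differences: 95, 133, 177, 227. Second differences: 38, 44, 50. Third differences: 6, 6.
Level-3 differences are constant, so T has degree 3.
Fitting a degree-3 polynomial gives T(x) = x³ + 4x² - 2x + 2.
Then T(9) = 1037.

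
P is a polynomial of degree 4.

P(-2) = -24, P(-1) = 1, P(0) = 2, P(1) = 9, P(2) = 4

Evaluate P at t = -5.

Write P(t) = at^4 + bt³ + ct² + dt + e; the 5 given values yield a linear system in the 5 coefficients.
Solving, P(t) = -2t^4 + t³ + 5t² + 3t + 2.
Then P(-5) = -1263.

-1263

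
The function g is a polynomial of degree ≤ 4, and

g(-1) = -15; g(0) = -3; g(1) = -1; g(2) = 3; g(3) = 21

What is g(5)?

147

First differences: 12, 2, 4, 18. Second differences: -10, 2, 14. Third differences: 12, 12.
Level-3 differences are constant, so g has degree 3.
Fitting a degree-3 polynomial gives g(m) = 2m³ - 5m² + 5m - 3.
Then g(5) = 147.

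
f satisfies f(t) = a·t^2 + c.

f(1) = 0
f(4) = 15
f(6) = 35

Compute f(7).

From f(1) = 0 and f(4) = 15: 1a + c = 0 and 16a + c = 15.
Subtracting: 15a = 15, so a = 1; then c = 0 − 1·1 = -1.
So f(t) = 1t² − 1, and f(7) = 48.

48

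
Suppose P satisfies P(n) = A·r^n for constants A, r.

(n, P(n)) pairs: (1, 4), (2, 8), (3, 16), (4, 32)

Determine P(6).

Consecutive ratio: 8/4 = 2, and 16/8 = 2, so r = 2.
Then A·2^1 = 4 gives A = 2, and P(n) = 2·2^n.
P(6) = 2·2^6 = 128.

128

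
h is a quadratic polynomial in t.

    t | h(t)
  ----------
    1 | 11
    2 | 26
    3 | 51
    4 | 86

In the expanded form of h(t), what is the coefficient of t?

Write h(t) = at² + bt + c; the 4 given values yield a linear system in the 3 coefficients.
Solving, h(t) = 5t² + 6.
The coefficient of t is 0.

0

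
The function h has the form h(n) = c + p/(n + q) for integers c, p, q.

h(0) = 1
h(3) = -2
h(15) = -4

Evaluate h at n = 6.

(h(n) − c)(n + q) = p for each data point; the three points give a linear system in c and q, then p follows.
Solving: c = -5, q = 3, p = 18, so h(n) = -5 + 18/(n + 3).
Then h(6) = -5 + 18/9 = -3.

-3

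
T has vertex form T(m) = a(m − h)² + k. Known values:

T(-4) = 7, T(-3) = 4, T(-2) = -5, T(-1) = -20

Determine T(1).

-68

First differences -3, -9, -15; second difference -6 = 2a, so a = -3.
Expanding, the m-coefficient is −2ah = 6h; matching it to the data gives h = -4, and then k = 7.
So T(m) = -3(m + 4)² + 7.
T(1) = -3·5² + 7 = -68.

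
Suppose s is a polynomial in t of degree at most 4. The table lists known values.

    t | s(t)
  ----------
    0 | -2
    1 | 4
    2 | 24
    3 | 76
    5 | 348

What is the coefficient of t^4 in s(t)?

Write s(t) = at^4 + bt³ + ct² + dt + e; the 5 given values yield a linear system in the 5 coefficients.
Solving, the leading coefficient vanishes, and s(t) = 3t³ - 2t² + 5t - 2.
The coefficient of t^4 is 0.

0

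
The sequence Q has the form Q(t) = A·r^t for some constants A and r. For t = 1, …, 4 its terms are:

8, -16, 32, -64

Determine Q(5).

128

Consecutive ratio: -16/8 = -2, and 32/(-16) = -2, so r = -2.
Then A·(-2)^1 = 8 gives A = -4, and Q(t) = -4·(-2)^t.
Q(5) = -4·(-2)^5 = 128.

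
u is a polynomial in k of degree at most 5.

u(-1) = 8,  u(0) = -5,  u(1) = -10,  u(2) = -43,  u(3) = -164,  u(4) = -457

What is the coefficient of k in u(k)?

First differences: -13, -5, -33, -121, -293. Second differences: 8, -28, -88, -172. Third differences: -36, -60, -84. Fourth differences: -24, -24.
Level-4 differences are constant, so u has degree 4.
Fitting a degree-4 polynomial gives u(k) = -k^4 - 4k³ + 5k² - 5k - 5.
The coefficient of k is -5.

-5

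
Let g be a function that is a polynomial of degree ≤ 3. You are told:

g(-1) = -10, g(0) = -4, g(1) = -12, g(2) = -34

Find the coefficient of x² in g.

First differences: 6, -8, -22. Second differences: -14, -14.
Level-2 differences are constant, so g has degree 2.
Fitting a degree-2 polynomial gives g(x) = -7x² - x - 4.
The coefficient of x² is -7.

-7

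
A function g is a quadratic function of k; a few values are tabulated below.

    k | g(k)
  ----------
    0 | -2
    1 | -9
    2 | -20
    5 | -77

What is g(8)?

-170

Write g(k) = ak² + bk + c; the 4 given values yield a linear system in the 3 coefficients.
Solving, g(k) = -2k² - 5k - 2.
Then g(8) = -170.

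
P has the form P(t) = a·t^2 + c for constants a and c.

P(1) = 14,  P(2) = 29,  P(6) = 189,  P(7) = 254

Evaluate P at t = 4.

89

From P(1) = 14 and P(2) = 29: 1a + c = 14 and 4a + c = 29.
Subtracting: 3a = 15, so a = 5; then c = 14 − 5·1 = 9.
So P(t) = 5t² + 9, and P(4) = 89.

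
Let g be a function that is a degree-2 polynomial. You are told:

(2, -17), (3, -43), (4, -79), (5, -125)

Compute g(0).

5

Write g(k) = ak² + bk + c; the 4 given values yield a linear system in the 3 coefficients.
Solving, g(k) = -5k² - k + 5.
Then g(0) = 5.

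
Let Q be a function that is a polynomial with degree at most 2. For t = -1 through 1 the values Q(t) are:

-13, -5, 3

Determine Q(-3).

-29

First differences: 8, 8.
Level-1 differences are constant, so Q has degree 1.
Fitting a degree-1 polynomial gives Q(t) = 8t - 5.
Then Q(-3) = -29.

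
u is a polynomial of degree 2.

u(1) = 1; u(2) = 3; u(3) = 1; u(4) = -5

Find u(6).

-29

First differences: 2, -2, -6. Second differences: -4, -4.
Level-2 differences are constant, so u has degree 2.
Fitting a degree-2 polynomial gives u(n) = -2n² + 8n - 5.
Then u(6) = -29.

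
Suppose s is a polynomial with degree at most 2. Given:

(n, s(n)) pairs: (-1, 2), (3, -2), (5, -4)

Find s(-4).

5

Write s(n) = an² + bn + c; the 3 given values yield a linear system in the 3 coefficients.
Solving, the leading coefficient vanishes, and s(n) = -n + 1.
Then s(-4) = 5.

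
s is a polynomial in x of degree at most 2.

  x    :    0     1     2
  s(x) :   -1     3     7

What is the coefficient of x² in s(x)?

First differences: 4, 4.
Level-1 differences are constant, so s has degree 1.
Fitting a degree-1 polynomial gives s(x) = 4x - 1.
The coefficient of x² is 0.

0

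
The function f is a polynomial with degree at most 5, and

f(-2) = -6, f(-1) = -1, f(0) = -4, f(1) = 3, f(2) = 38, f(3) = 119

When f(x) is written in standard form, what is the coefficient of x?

-1

First differences: 5, -3, 7, 35, 81. Second differences: -8, 10, 28, 46. Third differences: 18, 18, 18.
Level-3 differences are constant, so f has degree 3.
Fitting a degree-3 polynomial gives f(x) = 3x³ + 5x² - x - 4.
The coefficient of x is -1.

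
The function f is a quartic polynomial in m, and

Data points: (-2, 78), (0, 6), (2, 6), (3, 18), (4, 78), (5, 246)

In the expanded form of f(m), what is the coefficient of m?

-2

Write f(m) = am^4 + bm³ + cm² + dm + e; the 6 given values yield a linear system in the 5 coefficients.
Solving, f(m) = m^4 - 4m³ + 5m² - 2m + 6.
The coefficient of m is -2.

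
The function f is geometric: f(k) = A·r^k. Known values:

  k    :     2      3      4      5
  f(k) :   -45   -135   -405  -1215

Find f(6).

-3645

Consecutive ratio: -135/(-45) = 3, and -405/(-135) = 3, so r = 3.
Then A·3^2 = -45 gives A = -5, and f(k) = -5·3^k.
f(6) = -5·3^6 = -3645.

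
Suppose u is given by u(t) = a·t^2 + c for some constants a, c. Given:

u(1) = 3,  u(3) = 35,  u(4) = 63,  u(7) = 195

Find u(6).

From u(1) = 3 and u(3) = 35: 1a + c = 3 and 9a + c = 35.
Subtracting: 8a = 32, so a = 4; then c = 3 − 4·1 = -1.
So u(t) = 4t² − 1, and u(6) = 143.

143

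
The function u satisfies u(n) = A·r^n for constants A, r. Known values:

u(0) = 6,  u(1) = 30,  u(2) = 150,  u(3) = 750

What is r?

Consecutive ratio: 30/6 = 5, and 150/30 = 5, so r = 5.
Then A·5^0 = 6 gives A = 6, and u(n) = 6·5^n.

5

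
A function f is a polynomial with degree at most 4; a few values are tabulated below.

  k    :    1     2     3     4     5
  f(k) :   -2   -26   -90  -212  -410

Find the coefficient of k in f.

First differences: -24, -64, -122, -198. Second differences: -40, -58, -76. Third differences: -18, -18.
Level-3 differences are constant, so f has degree 3.
Fitting a degree-3 polynomial gives f(k) = -3k³ - 2k² + 3k.
The coefficient of k is 3.

3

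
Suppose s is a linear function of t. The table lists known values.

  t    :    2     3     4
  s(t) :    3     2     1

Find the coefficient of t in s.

Write s(t) = at + b; the 3 given values yield a linear system in the 2 coefficients.
Solving, s(t) = -t + 5.
The coefficient of t is -1.

-1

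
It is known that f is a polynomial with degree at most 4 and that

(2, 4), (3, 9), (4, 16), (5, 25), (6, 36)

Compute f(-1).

1

First differences: 5, 7, 9, 11. Second differences: 2, 2, 2.
Level-2 differences are constant, so f has degree 2.
Fitting a degree-2 polynomial gives f(n) = n².
Then f(-1) = 1.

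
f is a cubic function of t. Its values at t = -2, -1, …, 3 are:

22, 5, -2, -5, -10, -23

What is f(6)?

First differences: -17, -7, -3, -5, -13. Second differences: 10, 4, -2, -8. Third differences: -6, -6, -6.
Level-3 differences are constant, so f has degree 3.
Fitting a degree-3 polynomial gives f(t) = -t³ + 2t² - 4t - 2.
Then f(6) = -170.

-170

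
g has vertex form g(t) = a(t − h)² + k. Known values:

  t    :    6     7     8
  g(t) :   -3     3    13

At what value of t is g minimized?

First differences 6, 10; second difference 4 = 2a, so a = 2.
Expanding, the t-coefficient is −2ah = -4h; matching it to the data gives h = 5, and then k = -5.
So g(t) = 2(t − 5)² − 5.
Hence h = 5.

5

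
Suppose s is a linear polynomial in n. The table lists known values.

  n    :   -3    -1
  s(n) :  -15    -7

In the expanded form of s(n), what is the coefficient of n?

4

Write s(n) = an + b; the 2 given values yield a linear system in the 2 coefficients.
Solving, s(n) = 4n - 3.
The coefficient of n is 4.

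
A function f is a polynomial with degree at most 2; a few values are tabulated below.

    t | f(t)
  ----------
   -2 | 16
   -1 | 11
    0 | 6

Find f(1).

1

First differences: -5, -5.
Level-1 differences are constant, so f has degree 1.
Fitting a degree-1 polynomial gives f(t) = -5t + 6.
Then f(1) = 1.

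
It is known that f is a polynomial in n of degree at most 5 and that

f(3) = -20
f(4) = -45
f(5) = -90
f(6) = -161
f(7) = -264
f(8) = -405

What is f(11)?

-1116

First differences: -25, -45, -71, -103, -141. Second differences: -20, -26, -32, -38. Third differences: -6, -6, -6.
Level-3 differences are constant, so f has degree 3.
Fitting a degree-3 polynomial gives f(n) = -n³ + 2n² - 2n - 5.
Then f(11) = -1116.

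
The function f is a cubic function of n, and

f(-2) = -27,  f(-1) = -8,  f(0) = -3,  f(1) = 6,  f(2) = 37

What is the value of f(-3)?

First differences: 19, 5, 9, 31. Second differences: -14, 4, 22. Third differences: 18, 18.
Level-3 differences are constant, so f has degree 3.
Fitting a degree-3 polynomial gives f(n) = 3n³ + 2n² + 4n - 3.
Then f(-3) = -78.

-78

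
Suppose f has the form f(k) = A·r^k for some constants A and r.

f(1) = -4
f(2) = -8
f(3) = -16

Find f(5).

-64

Consecutive ratio: -8/(-4) = 2, and -16/(-8) = 2, so r = 2.
Then A·2^1 = -4 gives A = -2, and f(k) = -2·2^k.
f(5) = -2·2^5 = -64.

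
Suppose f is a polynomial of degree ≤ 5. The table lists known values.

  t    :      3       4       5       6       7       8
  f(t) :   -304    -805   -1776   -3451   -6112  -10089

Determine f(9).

-15760

Write f(t) = at^5 + bt^4 + ct³ + dt² + et + p; the 6 given values yield a linear system in the 6 coefficients.
Solving, the leading coefficient vanishes, and f(t) = -2t^4 - 3t³ - 5t² - 5t - 1.
Then f(9) = -15760.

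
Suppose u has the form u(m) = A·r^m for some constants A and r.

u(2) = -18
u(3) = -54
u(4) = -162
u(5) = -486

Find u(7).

-4374

Consecutive ratio: -54/(-18) = 3, and -162/(-54) = 3, so r = 3.
Then A·3^2 = -18 gives A = -2, and u(m) = -2·3^m.
u(7) = -2·3^7 = -4374.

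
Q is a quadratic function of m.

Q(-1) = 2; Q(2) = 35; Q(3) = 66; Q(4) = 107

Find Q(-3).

Write Q(m) = am² + bm + c; the 4 given values yield a linear system in the 3 coefficients.
Solving, Q(m) = 5m² + 6m + 3.
Then Q(-3) = 30.

30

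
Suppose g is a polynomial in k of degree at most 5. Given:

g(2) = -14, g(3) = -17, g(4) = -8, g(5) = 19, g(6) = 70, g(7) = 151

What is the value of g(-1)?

First differences: -3, 9, 27, 51, 81. Second differences: 12, 18, 24, 30. Third differences: 6, 6, 6.
Level-3 differences are constant, so g has degree 3.
Fitting a degree-3 polynomial gives g(k) = k³ - 3k² - 7k + 4.
Then g(-1) = 7.

7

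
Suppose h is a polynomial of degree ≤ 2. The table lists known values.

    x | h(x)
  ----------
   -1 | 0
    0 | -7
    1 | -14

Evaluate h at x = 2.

-21

Write h(x) = ax² + bx + c; the 3 given values yield a linear system in the 3 coefficients.
Solving, the leading coefficient vanishes, and h(x) = -7x - 7.
Then h(2) = -21.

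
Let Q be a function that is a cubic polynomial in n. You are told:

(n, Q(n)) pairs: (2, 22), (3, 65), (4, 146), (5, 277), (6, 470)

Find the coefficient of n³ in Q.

2

First differences: 43, 81, 131, 193. Second differences: 38, 50, 62. Third differences: 12, 12.
Level-3 differences are constant, so Q has degree 3.
Fitting a degree-3 polynomial gives Q(n) = 2n³ + n² + 2.
The coefficient of n³ is 2.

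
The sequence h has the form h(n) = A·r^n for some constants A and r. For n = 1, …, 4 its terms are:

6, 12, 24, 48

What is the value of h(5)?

Consecutive ratio: 12/6 = 2, and 24/12 = 2, so r = 2.
Then A·2^1 = 6 gives A = 3, and h(n) = 3·2^n.
h(5) = 3·2^5 = 96.

96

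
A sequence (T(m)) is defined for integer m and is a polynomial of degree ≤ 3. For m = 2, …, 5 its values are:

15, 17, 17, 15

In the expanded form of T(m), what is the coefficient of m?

Write T(m) = am³ + bm² + cm + d; the 4 given values yield a linear system in the 4 coefficients.
Solving, the leading coefficient vanishes, and T(m) = -m² + 7m + 5.
The coefficient of m is 7.

7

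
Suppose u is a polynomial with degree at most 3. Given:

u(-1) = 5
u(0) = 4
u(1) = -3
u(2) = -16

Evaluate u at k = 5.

-91

First differences: -1, -7, -13. Second differences: -6, -6.
Level-2 differences are constant, so u has degree 2.
Fitting a degree-2 polynomial gives u(k) = -3k² - 4k + 4.
Then u(5) = -91.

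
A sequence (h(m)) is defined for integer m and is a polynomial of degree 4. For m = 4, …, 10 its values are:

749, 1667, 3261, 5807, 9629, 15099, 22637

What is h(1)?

First differences: 918, 1594, 2546, 3822, 5470, 7538. Second differences: 676, 952, 1276, 1648, 2068. Third differences: 276, 324, 372, 420. Fourth differences: 48, 48, 48.
Level-4 differences are constant, so h has degree 4.
Fitting a degree-4 polynomial gives h(m) = 2m^4 + 2m³ + 6m² + 4m - 3.
Then h(1) = 11.

11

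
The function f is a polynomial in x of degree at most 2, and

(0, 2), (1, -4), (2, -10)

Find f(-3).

Write f(x) = ax² + bx + c; the 3 given values yield a linear system in the 3 coefficients.
Solving, the leading coefficient vanishes, and f(x) = -6x + 2.
Then f(-3) = 20.

20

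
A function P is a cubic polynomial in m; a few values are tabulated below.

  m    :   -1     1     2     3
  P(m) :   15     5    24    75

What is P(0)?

Write P(m) = am³ + bm² + cm + d; the 4 given values yield a linear system in the 4 coefficients.
Solving, P(m) = 2m³ + 4m² - 7m + 6.
The constant term is P(0) = 6.

6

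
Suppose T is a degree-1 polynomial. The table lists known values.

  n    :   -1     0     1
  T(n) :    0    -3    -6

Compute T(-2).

3

Write T(n) = an + b; the 3 given values yield a linear system in the 2 coefficients.
Solving, T(n) = -3n - 3.
Then T(-2) = 3.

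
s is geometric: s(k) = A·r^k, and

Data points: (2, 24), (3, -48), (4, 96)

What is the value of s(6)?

384

Consecutive ratio: -48/24 = -2, and 96/(-48) = -2, so r = -2.
Then A·(-2)^2 = 24 gives A = 6, and s(k) = 6·(-2)^k.
s(6) = 6·(-2)^6 = 384.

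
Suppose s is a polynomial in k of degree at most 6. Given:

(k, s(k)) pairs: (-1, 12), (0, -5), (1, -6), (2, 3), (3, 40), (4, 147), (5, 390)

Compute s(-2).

75

First differences: -17, -1, 9, 37, 107, 243. Second differences: 16, 10, 28, 70, 136. Third differences: -6, 18, 42, 66. Fourth differences: 24, 24, 24.
Level-4 differences are constant, so s has degree 4.
Fitting a degree-4 polynomial gives s(k) = k^4 - 3k³ + 7k² - 6k - 5.
Then s(-2) = 75.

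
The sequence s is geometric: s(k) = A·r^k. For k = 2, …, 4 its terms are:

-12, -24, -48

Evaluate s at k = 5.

Consecutive ratio: -24/(-12) = 2, and -48/(-24) = 2, so r = 2.
Then A·2^2 = -12 gives A = -3, and s(k) = -3·2^k.
s(5) = -3·2^5 = -96.

-96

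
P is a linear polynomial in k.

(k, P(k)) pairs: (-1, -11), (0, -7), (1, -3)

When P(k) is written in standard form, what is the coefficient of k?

First differences: 4, 4.
Level-1 differences are constant, so P has degree 1.
Fitting a degree-1 polynomial gives P(k) = 4k - 7.
The coefficient of k is 4.

4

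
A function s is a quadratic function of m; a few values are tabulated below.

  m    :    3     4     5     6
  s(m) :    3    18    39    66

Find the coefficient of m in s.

-6

First differences: 15, 21, 27. Second differences: 6, 6.
Level-2 differences are constant, so s has degree 2.
Fitting a degree-2 polynomial gives s(m) = 3m² - 6m - 6.
The coefficient of m is -6.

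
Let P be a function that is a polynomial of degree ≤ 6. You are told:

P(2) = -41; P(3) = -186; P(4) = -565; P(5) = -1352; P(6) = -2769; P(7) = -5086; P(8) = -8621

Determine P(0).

Write P(n) = an^6 + bn^5 + cn^4 + dn³ + en² + pn + q; the 7 given values yield a linear system in the 7 coefficients.
Solving, the top 2 coefficients vanish, and P(n) = -2n^4 - n³ + 2n² - 6n + 3.
Then P(0) = 3.

3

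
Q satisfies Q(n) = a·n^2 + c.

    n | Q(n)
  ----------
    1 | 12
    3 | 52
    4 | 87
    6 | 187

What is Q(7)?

252

From Q(1) = 12 and Q(3) = 52: 1a + c = 12 and 9a + c = 52.
Subtracting: 8a = 40, so a = 5; then c = 12 − 5·1 = 7.
So Q(n) = 5n² + 7, and Q(7) = 252.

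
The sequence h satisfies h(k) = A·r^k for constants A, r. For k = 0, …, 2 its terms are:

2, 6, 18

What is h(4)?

Consecutive ratio: 6/2 = 3, and 18/6 = 3, so r = 3.
Then A·3^0 = 2 gives A = 2, and h(k) = 2·3^k.
h(4) = 2·3^4 = 162.

162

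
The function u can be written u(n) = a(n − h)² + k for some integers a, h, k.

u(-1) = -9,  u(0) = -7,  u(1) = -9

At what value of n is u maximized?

First differences 2, -2; second difference -4 = 2a, so a = -2.
Expanding, the n-coefficient is −2ah = 4h; matching it to the data gives h = 0, and then k = -7.
So u(n) = -2(n + 0)² − 7.
Hence h = 0.

0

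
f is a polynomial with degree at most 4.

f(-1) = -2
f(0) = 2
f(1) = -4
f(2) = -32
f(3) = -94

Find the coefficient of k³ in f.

-2

First differences: 4, -6, -28, -62. Second differences: -10, -22, -34. Third differences: -12, -12.
Level-3 differences are constant, so f has degree 3.
Fitting a degree-3 polynomial gives f(k) = -2k³ - 5k² + k + 2.
The coefficient of k³ is -2.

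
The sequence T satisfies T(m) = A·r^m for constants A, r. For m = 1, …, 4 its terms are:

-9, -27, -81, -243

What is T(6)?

Consecutive ratio: -27/(-9) = 3, and -81/(-27) = 3, so r = 3.
Then A·3^1 = -9 gives A = -3, and T(m) = -3·3^m.
T(6) = -3·3^6 = -2187.

-2187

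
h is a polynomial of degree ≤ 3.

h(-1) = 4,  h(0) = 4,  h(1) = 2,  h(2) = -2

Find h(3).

-8

Write h(x) = ax³ + bx² + cx + d; the 4 given values yield a linear system in the 4 coefficients.
Solving, the leading coefficient vanishes, and h(x) = -x² - x + 4.
Then h(3) = -8.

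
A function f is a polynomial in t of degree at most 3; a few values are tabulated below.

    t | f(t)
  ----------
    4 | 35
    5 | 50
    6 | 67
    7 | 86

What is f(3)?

Write f(t) = at³ + bt² + ct + d; the 4 given values yield a linear system in the 4 coefficients.
Solving, the leading coefficient vanishes, and f(t) = t² + 6t - 5.
Then f(3) = 22.

22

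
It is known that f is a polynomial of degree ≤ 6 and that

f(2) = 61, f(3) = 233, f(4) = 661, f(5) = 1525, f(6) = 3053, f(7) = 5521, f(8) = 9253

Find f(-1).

First differences: 172, 428, 864, 1528, 2468, 3732. Second differences: 256, 436, 664, 940, 1264. Third differences: 180, 228, 276, 324. Fourth differences: 48, 48, 48.
Level-4 differences are constant, so f has degree 4.
Fitting a degree-4 polynomial gives f(n) = 2n^4 + 2n³ + 4n + 5.
Then f(-1) = 1.

1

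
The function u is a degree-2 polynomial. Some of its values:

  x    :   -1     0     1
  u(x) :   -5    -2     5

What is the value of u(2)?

Write u(x) = ax² + bx + c; the 3 given values yield a linear system in the 3 coefficients.
Solving, u(x) = 2x² + 5x - 2.
Then u(2) = 16.

16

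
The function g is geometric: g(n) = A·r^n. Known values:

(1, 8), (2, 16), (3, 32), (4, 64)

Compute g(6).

Consecutive ratio: 16/8 = 2, and 32/16 = 2, so r = 2.
Then A·2^1 = 8 gives A = 4, and g(n) = 4·2^n.
g(6) = 4·2^6 = 256.

256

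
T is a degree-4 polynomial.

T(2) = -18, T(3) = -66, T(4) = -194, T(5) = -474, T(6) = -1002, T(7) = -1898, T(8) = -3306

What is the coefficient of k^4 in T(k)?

First differences: -48, -128, -280, -528, -896, -1408. Second differences: -80, -152, -248, -368, -512. Third differences: -72, -96, -120, -144. Fourth differences: -24, -24, -24.
Level-4 differences are constant, so T has degree 4.
Fitting a degree-4 polynomial gives T(k) = -k^4 + 2k³ - 3k² - 6k + 6.
The coefficient of k^4 is -1.

-1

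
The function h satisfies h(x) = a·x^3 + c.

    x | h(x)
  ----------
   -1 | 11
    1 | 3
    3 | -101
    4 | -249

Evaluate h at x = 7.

-1365

From h(-1) = 11 and h(1) = 3: -1a + c = 11 and 1a + c = 3.
Subtracting: 2a = -8, so a = -4; then c = 11 − (-4)·(-1) = 7.
So h(x) = -4x³ + 7, and h(7) = -1365.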